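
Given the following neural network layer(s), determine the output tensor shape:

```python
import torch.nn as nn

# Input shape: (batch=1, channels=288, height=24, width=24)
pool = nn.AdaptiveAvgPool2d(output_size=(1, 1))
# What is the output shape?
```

Input: (1, 288, 24, 24) -> Output: (1, 288, 1, 1)

Answer: (1, 288, 1, 1)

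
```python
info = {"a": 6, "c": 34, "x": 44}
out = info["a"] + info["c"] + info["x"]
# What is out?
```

Trace:
`info = {"a": 6, "c": 34, "x": 44}` → info = {'a': 6, 'c': 34, 'x': 44}
`out = info["a"] + info["c"] + info["x"]` → out = 84
So out = 84

Answer: 84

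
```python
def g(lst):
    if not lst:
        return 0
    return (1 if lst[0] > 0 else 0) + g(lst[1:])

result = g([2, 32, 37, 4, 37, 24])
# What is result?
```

Count of positive elements in [2, 32, 37, 4, 37, 24] = 6

Answer: 6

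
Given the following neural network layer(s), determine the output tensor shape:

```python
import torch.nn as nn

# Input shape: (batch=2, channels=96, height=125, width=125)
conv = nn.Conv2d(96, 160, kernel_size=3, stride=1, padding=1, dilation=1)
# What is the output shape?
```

Input: (2, 96, 125, 125) -> Output: (2, 160, 125, 125)

Answer: (2, 160, 125, 125)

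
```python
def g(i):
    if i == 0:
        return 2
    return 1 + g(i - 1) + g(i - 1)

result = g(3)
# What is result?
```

g(i) = 1 + 2·g(i-1), g(0)=2. Closed form: (2+1)·2^3 - 1 = 23.

Answer: 23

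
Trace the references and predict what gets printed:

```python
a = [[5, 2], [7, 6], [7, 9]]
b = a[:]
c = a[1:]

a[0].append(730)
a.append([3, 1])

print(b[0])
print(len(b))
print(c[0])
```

Key concept: slice with nested mutation.
Step by step:
`a = [[5, 2], [7, 6], [7, 9]]` → a = [[5, 2], [7, 6], [7, 9]]
`b = a[:]` → b = [[5, 2], [7, 6], [7, 9]]
`c = a[1:]` → c = [[7, 6], [7, 9]]
`a[0].append(730)` → a = [[5, 2, 730], [7, 6], [7, 9]]; b = [[5, 2, 730], [7, 6], [7, 9]]
`a.append([3, 1])` → a = [[5, 2, 730], [7, 6], [7, 9], [3, 1]]
`print(b[0])` → prints [5, 2, 730]
`print(len(b))` → prints 3
`print(c[0])` → prints [7, 6]

Answer:
[5, 2, 730]
3
[7, 6]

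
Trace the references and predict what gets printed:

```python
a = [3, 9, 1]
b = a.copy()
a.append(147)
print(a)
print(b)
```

Key concept: list.copy() creates independent copy.
Step by step:
`a = [3, 9, 1]` → a = [3, 9, 1]
`b = a.copy()` → b = [3, 9, 1]
`a.append(147)` → a = [3, 9, 1, 147]
`print(a)` → prints [3, 9, 1, 147]
`print(b)` → prints [3, 9, 1]

Answer:
[3, 9, 1, 147]
[3, 9, 1]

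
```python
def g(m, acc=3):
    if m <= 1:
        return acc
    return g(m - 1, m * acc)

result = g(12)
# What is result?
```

Accumulator trace (n, acc): (12, 3) -> (11, 36) -> (10, 396) -> (9, 3960) -> (8, 35640) -> (7, 285120) -> (6, 1995840) -> (5, 11975040) -> (4, 59875200) -> (3, 239500800) -> (2, 718502400) -> (1, 1437004800) -> return 1437004800

Answer: 1437004800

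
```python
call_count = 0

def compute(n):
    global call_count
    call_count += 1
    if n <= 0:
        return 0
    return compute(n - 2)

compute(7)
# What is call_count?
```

Linear recursion stepping by 2: 5 calls from n=7 down to ≤0.

Answer: 5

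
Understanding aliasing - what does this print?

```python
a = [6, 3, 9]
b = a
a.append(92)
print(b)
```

Key concept: basic list aliasing.
Step by step:
`a = [6, 3, 9]` → a = [6, 3, 9]
`b = a` → b = [6, 3, 9] (same object as a)
`a.append(92)` → a = [6, 3, 9, 92] (same object as b); b = [6, 3, 9, 92] (same object as a)
`print(b)` → prints [6, 3, 9, 92]

Answer: [6, 3, 9, 92]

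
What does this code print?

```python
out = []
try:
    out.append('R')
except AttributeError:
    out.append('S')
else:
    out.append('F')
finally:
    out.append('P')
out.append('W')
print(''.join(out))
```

Execution trace: 'R' (try body, no exception) → 'F' (else) → 'P' (finally) → 'W' (after the try/except). Output: RFPW

Answer: RFPW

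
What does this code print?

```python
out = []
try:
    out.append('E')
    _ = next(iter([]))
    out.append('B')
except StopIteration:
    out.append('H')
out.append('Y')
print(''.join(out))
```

Execution trace: 'E' (try body) → 'H' (except StopIteration) → 'Y' (after the try/except). Output: EHY

Answer: EHY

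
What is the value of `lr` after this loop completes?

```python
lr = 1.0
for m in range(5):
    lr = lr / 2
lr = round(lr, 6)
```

Halving LR 5 times: 1 / 2^5
`lr` takes the values: 1.0 → 0.5 → 0.25 → 0.125 → 0.0625 → 0.03125

Answer: 0.03125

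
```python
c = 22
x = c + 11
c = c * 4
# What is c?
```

Trace:
`c = 22` → c = 22
`x = c + 11` → x = 33
`c = c * 4` → c = 88
So c = 88

Answer: 88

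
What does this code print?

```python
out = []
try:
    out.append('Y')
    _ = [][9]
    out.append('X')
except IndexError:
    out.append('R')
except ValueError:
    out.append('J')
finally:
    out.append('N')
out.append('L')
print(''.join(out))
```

Execution trace: 'Y' (try body) → 'R' (except IndexError) → 'N' (finally) → 'L' (after the try/except). Output: YRNL

Answer: YRNL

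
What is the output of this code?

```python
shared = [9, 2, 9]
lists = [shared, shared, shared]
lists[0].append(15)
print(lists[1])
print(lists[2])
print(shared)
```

Key concept: list of same reference.
Step by step:
`shared = [9, 2, 9]` → shared = [9, 2, 9]
`lists = [shared, shared, shared]` → lists = [[9, 2, 9], [9, 2, 9], [9, 2, 9]]
`lists[0].append(15)` → shared = [9, 2, 9, 15]; lists = [[9, 2, 9, 15], [9, 2, 9, 15], [9, 2, 9, 15]]
`print(lists[1])` → prints [9, 2, 9, 15]
`print(lists[2])` → prints [9, 2, 9, 15]
`print(shared)` → prints [9, 2, 9, 15]

Answer:
[9, 2, 9, 15]
[9, 2, 9, 15]
[9, 2, 9, 15]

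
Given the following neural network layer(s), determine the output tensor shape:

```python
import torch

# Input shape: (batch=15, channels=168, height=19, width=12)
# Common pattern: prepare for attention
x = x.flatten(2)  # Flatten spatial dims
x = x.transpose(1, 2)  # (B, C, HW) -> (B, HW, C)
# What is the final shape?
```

Input: (15, 168, 19, 12) -> after flatten(2): (15, 168, 228) -> Output: (15, 228, 168)

Answer: (15, 228, 168)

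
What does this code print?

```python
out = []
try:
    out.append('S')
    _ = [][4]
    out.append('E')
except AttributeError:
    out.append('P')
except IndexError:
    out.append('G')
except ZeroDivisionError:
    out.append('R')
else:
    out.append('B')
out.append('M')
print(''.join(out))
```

Execution trace: 'S' (try body) → 'G' (except IndexError) → 'M' (after the try/except). Output: SGM

Answer: SGM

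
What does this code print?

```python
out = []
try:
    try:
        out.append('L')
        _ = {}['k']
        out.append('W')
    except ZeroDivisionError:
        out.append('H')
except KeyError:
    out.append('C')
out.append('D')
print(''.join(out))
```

Execution trace: 'L' (inner try body) → 'C' (outer except KeyError) → 'D' (after the try/except). Output: LCD

Answer: LCD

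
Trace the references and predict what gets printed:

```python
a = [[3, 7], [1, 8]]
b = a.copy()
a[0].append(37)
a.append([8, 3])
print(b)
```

Key concept: shallow copy with nested lists.
Step by step:
`a = [[3, 7], [1, 8]]` → a = [[3, 7], [1, 8]]
`b = a.copy()` → b = [[3, 7], [1, 8]]
`a[0].append(37)` → a = [[3, 7, 37], [1, 8]]; b = [[3, 7, 37], [1, 8]]
`a.append([8, 3])` → a = [[3, 7, 37], [1, 8], [8, 3]]
`print(b)` → prints [[3, 7, 37], [1, 8]]

Answer: [[3, 7, 37], [1, 8]]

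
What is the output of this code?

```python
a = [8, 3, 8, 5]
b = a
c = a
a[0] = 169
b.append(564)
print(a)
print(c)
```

Key concept: multiple aliases.
Step by step:
`a = [8, 3, 8, 5]` → a = [8, 3, 8, 5]
`b = a` → b = [8, 3, 8, 5] (same object as a)
`c = a` → c = [8, 3, 8, 5] (same object as a, b)
`a[0] = 169` → a = [169, 3, 8, 5] (same object as b, c); b = [169, 3, 8, 5] (same object as a, c); c = [169, 3, 8, 5] (same object as a, b)
`b.append(564)` → a = [169, 3, 8, 5, 564] (same object as b, c); b = [169, 3, 8, 5, 564] (same object as a, c); c = [169, 3, 8, 5, 564] (same object as a, b)
`print(a)` → prints [169, 3, 8, 5, 564]
`print(c)` → prints [169, 3, 8, 5, 564]

Answer:
[169, 3, 8, 5, 564]
[169, 3, 8, 5, 564]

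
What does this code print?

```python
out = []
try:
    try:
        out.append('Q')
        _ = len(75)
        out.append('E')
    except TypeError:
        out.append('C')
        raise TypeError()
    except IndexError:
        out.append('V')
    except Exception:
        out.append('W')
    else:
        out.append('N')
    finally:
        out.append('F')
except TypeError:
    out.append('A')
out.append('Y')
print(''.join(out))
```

Execution trace: 'Q' (inner try body) → 'C' (inner except TypeError) → 'F' (inner finally) → 'A' (outer except TypeError) → 'Y' (after the try/except). Output: QCFAY

Answer: QCFAY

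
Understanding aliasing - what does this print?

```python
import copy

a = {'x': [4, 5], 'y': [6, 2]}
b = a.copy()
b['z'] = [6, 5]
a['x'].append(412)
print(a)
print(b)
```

Key concept: shallow copy of dict with mutable values.
Step by step:
`a = {'x': [4, 5], 'y': [6, 2]}` → a = {'x': [4, 5], 'y': [6, 2]}
`b = a.copy()` → b = {'x': [4, 5], 'y': [6, 2]}
`b['z'] = [6, 5]` → b = {'x': [4, 5], 'y': [6, 2], 'z': [6, 5]}
`a['x'].append(412)` → a = {'x': [4, 5, 412], 'y': [6, 2]}; b = {'x': [4, 5, 412], 'y': [6, 2], 'z': [6, 5]}
`print(a)` → prints {'x': [4, 5, 412], 'y': [6, 2]}
`print(b)` → prints {'x': [4, 5, 412], 'y': [6, 2], 'z': [6, 5]}

Answer:
{'x': [4, 5, 412], 'y': [6, 2]}
{'x': [4, 5, 412], 'y': [6, 2], 'z': [6, 5]}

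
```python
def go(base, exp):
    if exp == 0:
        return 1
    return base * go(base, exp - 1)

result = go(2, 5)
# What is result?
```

go(2, 5) = 2 * 2 * 2 * 2 * 2 = 32

Answer: 32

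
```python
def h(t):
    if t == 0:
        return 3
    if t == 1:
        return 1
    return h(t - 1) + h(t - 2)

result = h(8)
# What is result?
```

Build up from base cases: h(0)=3, h(1)=1, h(2)=4, h(3)=5, h(4)=9, h(5)=14, h(6)=23, ..., h(8)=60

Answer: 60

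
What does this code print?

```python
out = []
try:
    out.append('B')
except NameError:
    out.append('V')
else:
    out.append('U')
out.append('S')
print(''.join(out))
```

Execution trace: 'B' (try body, no exception) → 'U' (else) → 'S' (after the try/except). Output: BUS

Answer: BUS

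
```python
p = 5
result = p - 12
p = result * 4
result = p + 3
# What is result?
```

Trace:
`p = 5` → p = 5
`result = p - 12` → result = -7
`p = result * 4` → p = -28
`result = p + 3` → result = -25
So result = -25

Answer: -25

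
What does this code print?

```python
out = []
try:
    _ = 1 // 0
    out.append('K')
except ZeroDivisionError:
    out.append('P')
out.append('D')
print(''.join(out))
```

Execution trace: 'P' (except ZeroDivisionError) → 'D' (after the try/except). Output: PD

Answer: PD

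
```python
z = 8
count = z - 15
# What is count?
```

Trace:
`z = 8` → z = 8
`count = z - 15` → count = -7
So count = -7

Answer: -7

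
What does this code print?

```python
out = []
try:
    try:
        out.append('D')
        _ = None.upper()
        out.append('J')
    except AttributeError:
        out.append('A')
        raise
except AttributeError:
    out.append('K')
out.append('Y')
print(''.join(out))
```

Execution trace: 'D' (inner try body) → 'A' (inner except AttributeError) → 'K' (outer except AttributeError) → 'Y' (after the try/except). Output: DAKY

Answer: DAKY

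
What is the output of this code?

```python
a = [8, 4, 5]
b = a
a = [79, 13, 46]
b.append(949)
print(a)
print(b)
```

Key concept: rebinding vs mutation: a is rebound to a new list, b still points at the original.
Step by step:
`a = [8, 4, 5]` → a = [8, 4, 5]
`b = a` → b = [8, 4, 5] (same object as a)
`a = [79, 13, 46]` → a = [79, 13, 46]
`b.append(949)` → b = [8, 4, 5, 949]
`print(a)` → prints [79, 13, 46]
`print(b)` → prints [8, 4, 5, 949]

Answer:
[79, 13, 46]
[8, 4, 5, 949]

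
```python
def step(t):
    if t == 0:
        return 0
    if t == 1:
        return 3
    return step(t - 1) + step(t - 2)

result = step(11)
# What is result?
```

Build up from base cases: step(0)=0, step(1)=3, step(2)=3, step(3)=6, step(4)=9, step(5)=15, step(6)=24, ..., step(11)=267

Answer: 267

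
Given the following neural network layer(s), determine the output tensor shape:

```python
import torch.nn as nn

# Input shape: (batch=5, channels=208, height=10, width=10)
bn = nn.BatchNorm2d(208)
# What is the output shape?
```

Input: (5, 208, 10, 10) -> Output: (5, 208, 10, 10)

Answer: (5, 208, 10, 10)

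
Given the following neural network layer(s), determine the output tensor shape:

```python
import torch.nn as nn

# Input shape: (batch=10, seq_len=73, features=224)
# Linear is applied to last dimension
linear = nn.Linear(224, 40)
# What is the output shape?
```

Input: (10, 73, 224) -> Output: (10, 73, 40)

Answer: (10, 73, 40)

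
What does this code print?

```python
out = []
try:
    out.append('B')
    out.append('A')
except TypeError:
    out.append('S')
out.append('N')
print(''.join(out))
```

Execution trace: 'B' (try body) → 'A' (try body, no exception) → 'N' (after the try/except). Output: BAN

Answer: BAN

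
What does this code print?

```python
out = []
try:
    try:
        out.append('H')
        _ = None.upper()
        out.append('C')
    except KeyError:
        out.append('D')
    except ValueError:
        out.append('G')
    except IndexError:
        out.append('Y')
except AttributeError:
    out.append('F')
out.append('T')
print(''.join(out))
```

Execution trace: 'H' (try body) → 'F' (outer except AttributeError) → 'T' (after the try/except). Output: HFT

Answer: HFT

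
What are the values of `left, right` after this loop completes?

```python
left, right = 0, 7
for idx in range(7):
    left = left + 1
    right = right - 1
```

left goes 0→7, right goes 7→0
`left, right` takes the values: (0, 7) → (1, 7) → (1, 6) → (2, 6) → (2, 5) → (3, 5) → (3, 4) → (4, 4) → (4, 3) → (5, 3) → (5, 2) → (6, 2) → (6, 1) → (7, 1) → (7, 0)

Answer: 7, 0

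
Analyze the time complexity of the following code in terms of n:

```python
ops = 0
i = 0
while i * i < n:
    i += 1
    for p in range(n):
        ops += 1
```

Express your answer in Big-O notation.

Each loop level contributes: √n × n. Multiplying the contributions gives O(n√n).

Answer: O(n√n)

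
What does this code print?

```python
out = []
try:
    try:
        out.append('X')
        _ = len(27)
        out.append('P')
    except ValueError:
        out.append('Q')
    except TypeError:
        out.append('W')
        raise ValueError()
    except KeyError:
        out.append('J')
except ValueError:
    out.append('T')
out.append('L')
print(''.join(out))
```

Execution trace: 'X' (inner try body) → 'W' (inner except TypeError) → 'T' (outer except ValueError) → 'L' (after the try/except). Output: XWTL

Answer: XWTL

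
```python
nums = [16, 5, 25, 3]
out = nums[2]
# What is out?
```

Trace:
`nums = [16, 5, 25, 3]` → nums = [16, 5, 25, 3]
`out = nums[2]` → out = 25
So out = 25

Answer: 25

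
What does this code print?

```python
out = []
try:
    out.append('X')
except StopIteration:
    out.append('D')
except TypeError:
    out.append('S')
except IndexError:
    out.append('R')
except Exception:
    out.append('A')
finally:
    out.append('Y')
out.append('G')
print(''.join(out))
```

Execution trace: 'X' (try body, no exception) → 'Y' (finally) → 'G' (after the try/except). Output: XYG

Answer: XYG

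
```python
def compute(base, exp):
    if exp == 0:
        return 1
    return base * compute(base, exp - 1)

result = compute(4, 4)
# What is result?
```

compute(4, 4) = 4 * 4 * 4 * 4 = 256

Answer: 256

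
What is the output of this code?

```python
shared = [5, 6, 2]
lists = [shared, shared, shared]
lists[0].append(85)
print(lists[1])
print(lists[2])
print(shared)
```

Key concept: list of same reference.
Step by step:
`shared = [5, 6, 2]` → shared = [5, 6, 2]
`lists = [shared, shared, shared]` → lists = [[5, 6, 2], [5, 6, 2], [5, 6, 2]]
`lists[0].append(85)` → shared = [5, 6, 2, 85]; lists = [[5, 6, 2, 85], [5, 6, 2, 85], [5, 6, 2, 85]]
`print(lists[1])` → prints [5, 6, 2, 85]
`print(lists[2])` → prints [5, 6, 2, 85]
`print(shared)` → prints [5, 6, 2, 85]

Answer:
[5, 6, 2, 85]
[5, 6, 2, 85]
[5, 6, 2, 85]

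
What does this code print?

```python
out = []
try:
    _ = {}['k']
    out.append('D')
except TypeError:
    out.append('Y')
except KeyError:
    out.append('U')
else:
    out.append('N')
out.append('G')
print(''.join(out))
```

Execution trace: 'U' (except KeyError) → 'G' (after the try/except). Output: UG

Answer: UG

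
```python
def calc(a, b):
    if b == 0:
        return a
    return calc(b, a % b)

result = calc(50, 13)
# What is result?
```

calc(50, 13) -> calc(13, 11) -> calc(11, 2) -> calc(2, 1) -> calc(1, 0) -> 1

Answer: 1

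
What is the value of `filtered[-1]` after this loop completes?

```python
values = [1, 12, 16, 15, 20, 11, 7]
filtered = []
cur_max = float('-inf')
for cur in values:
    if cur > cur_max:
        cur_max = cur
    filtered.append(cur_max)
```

Running max ends at 20
`filtered` takes the values: [] → [1] → [1, 12] → [1, 12, 16] → [1, 12, 16, 16] → [1, 12, 16, 16, 20] → [1, 12, 16, 16, 20, 20] → [1, 12, 16, 16, 20, 20, 20]
So `filtered[-1]` = 20

Answer: 20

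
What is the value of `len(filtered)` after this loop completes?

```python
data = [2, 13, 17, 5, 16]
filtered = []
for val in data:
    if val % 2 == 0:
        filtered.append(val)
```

Count even numbers in [2, 13, 17, 5, 16]
`filtered` takes the values: [] → [2] → [2, 16]
So `len(filtered)` = 2

Answer: 2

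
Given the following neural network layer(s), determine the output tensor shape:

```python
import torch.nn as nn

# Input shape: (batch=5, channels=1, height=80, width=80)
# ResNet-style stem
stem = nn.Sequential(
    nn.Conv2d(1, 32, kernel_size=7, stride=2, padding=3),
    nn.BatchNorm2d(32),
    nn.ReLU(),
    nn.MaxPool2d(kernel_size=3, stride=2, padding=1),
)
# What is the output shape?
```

Input: (5, 1, 80, 80) -> after Conv2d 7x7 stride=2: (5, 32, 40, 40) -> Output: (5, 32, 20, 20)

Answer: (5, 32, 20, 20)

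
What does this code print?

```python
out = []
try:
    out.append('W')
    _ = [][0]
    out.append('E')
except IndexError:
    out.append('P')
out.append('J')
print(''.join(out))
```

Execution trace: 'W' (try body) → 'P' (except IndexError) → 'J' (after the try/except). Output: WPJ

Answer: WPJ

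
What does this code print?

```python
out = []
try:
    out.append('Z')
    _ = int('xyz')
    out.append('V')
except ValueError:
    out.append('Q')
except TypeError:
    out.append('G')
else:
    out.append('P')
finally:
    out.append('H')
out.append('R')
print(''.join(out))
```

Execution trace: 'Z' (try body) → 'Q' (except ValueError) → 'H' (finally) → 'R' (after the try/except). Output: ZQHR

Answer: ZQHR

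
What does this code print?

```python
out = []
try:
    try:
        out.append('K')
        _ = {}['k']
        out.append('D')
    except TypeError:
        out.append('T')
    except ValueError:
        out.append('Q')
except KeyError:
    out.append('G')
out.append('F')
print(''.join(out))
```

Execution trace: 'K' (inner try body) → 'G' (outer except KeyError) → 'F' (after the try/except). Output: KGF

Answer: KGF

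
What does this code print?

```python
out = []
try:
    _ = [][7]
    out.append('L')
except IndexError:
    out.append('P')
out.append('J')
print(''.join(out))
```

Execution trace: 'P' (except IndexError) → 'J' (after the try/except). Output: PJ

Answer: PJ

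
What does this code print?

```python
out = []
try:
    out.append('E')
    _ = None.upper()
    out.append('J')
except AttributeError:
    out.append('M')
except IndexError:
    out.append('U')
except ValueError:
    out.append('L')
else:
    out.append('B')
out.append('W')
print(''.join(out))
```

Execution trace: 'E' (try body) → 'M' (except AttributeError) → 'W' (after the try/except). Output: EMW

Answer: EMW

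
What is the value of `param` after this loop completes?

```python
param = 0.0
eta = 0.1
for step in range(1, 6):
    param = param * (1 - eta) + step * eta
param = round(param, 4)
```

Moving average with lr=0.1
`param` takes the values: 0.0 → 0.1 → 0.29 → 0.561 → 0.9049 → 1.31441 → 1.3144

Answer: 1.3144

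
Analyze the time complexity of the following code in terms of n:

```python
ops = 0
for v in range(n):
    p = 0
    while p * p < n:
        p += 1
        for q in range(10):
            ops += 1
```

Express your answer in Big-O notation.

Each loop level contributes: n × √n × 1. Multiplying the contributions gives O(n√n).

Answer: O(n√n)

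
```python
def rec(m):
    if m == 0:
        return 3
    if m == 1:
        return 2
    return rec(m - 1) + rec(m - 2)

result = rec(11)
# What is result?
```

Build up from base cases: rec(0)=3, rec(1)=2, rec(2)=5, rec(3)=7, rec(4)=12, rec(5)=19, rec(6)=31, ..., rec(11)=343

Answer: 343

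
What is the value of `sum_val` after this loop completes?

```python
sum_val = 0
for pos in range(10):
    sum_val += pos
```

Sum of 0 to 9 = 45
`sum_val` takes the values: 0 → 1 → 3 → 6 → 10 → 15 → 21 → 28 → 36 → 45

Answer: 45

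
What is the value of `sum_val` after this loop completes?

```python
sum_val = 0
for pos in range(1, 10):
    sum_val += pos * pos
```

Sum of squares 1² to 9² = 285
`sum_val` takes the values: 0 → 1 → 5 → 14 → 30 → 55 → 91 → 140 → 204 → 285

Answer: 285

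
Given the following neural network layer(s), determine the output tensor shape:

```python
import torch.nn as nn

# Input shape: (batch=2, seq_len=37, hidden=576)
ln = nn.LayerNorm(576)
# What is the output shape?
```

Input: (2, 37, 576) -> Output: (2, 37, 576)

Answer: (2, 37, 576)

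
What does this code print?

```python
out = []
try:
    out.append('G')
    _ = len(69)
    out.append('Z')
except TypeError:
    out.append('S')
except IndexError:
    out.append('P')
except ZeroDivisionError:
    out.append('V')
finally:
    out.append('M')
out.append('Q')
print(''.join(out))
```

Execution trace: 'G' (try body) → 'S' (except TypeError) → 'M' (finally) → 'Q' (after the try/except). Output: GSMQ

Answer: GSMQ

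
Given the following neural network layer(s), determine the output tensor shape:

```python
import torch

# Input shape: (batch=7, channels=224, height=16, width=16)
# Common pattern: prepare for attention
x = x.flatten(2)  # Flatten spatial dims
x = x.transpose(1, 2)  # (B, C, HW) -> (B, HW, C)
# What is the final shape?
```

Input: (7, 224, 16, 16) -> after flatten(2): (7, 224, 256) -> Output: (7, 256, 224)

Answer: (7, 256, 224)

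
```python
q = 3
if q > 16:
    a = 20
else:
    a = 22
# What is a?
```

Trace:
`q = 3` → q = 3
`if q > 16: ...` → q > 16 is False, take else branch → a = 22
So a = 22

Answer: 22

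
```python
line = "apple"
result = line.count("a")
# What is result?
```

Trace:
`line = "apple"` → line = 'apple'
`result = line.count("a")` → result = 1
So result = 1

Answer: 1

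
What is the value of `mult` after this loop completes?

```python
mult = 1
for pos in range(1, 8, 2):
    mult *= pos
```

Product of 1, 3, 5, ... up to 7
`mult` takes the values: 1 → 3 → 15 → 105

Answer: 105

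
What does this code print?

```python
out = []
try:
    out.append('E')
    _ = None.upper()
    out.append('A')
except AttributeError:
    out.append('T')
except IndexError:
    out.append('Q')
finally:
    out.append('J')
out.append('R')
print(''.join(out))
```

Execution trace: 'E' (try body) → 'T' (except AttributeError) → 'J' (finally) → 'R' (after the try/except). Output: ETJR

Answer: ETJR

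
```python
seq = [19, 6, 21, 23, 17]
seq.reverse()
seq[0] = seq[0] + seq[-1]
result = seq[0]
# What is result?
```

Trace:
`seq = [19, 6, 21, 23, 17]` → seq = [19, 6, 21, 23, 17]
`seq.reverse()` → seq = [17, 23, 21, 6, 19]
`seq[0] = seq[0] + seq[-1]` → seq = [36, 23, 21, 6, 19]
`result = seq[0]` → result = 36
So result = 36

Answer: 36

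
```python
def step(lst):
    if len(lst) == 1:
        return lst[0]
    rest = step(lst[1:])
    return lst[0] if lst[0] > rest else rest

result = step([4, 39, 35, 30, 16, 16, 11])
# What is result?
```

Recursive max over [4, 39, 35, 30, 16, 16, 11] = 39

Answer: 39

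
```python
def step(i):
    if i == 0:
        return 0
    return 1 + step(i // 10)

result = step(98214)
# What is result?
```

Count of digits of 98214: 5

Answer: 5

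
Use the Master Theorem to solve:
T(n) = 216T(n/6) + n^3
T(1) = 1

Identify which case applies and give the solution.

a=216, b=6, f(n)=n^3. log_6(216) = 3. Since c=3 = 3, Case 2 applies: T(n) = Θ(n^log_b(a) · log n) = O(n^3 log n).

Answer: O(n^3 log n) - Case 2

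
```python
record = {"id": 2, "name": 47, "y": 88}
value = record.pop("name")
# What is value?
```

Trace:
`record = {"id": 2, "name": 47, "y": 88}` → record = {'id': 2, 'name': 47, 'y': 88}
`value = record.pop("name")` → record = {'id': 2, 'y': 88}; value = 47
So value = 47

Answer: 47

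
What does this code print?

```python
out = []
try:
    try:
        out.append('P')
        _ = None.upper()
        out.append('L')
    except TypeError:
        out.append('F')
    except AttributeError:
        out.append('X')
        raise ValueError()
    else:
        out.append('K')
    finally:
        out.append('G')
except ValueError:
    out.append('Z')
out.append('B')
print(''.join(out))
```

Execution trace: 'P' (try body) → 'X' (except AttributeError) → 'G' (finally) → 'Z' (outer except ValueError) → 'B' (after the try/except). Output: PXGZB

Answer: PXGZB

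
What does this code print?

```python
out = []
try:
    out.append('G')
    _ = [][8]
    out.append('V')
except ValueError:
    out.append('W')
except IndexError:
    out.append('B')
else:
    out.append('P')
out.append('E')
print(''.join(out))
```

Execution trace: 'G' (try body) → 'B' (except IndexError) → 'E' (after the try/except). Output: GBE

Answer: GBE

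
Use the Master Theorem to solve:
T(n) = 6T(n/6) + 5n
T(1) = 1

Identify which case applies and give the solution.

a=6, b=6, f(n)=5n. log_6(6) = 1. Since c=1 = 1, Case 2 applies: T(n) = Θ(n^log_b(a) · log n) = O(n log n).

Answer: O(n log n) - Case 2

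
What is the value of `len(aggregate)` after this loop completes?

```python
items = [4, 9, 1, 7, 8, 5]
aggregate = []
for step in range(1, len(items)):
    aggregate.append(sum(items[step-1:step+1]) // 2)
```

Number of 2-element averages
`aggregate` takes the values: [] → [6] → [6, 5] → [6, 5, 4] → [6, 5, 4, 7] → [6, 5, 4, 7, 6]
So `len(aggregate)` = 5

Answer: 5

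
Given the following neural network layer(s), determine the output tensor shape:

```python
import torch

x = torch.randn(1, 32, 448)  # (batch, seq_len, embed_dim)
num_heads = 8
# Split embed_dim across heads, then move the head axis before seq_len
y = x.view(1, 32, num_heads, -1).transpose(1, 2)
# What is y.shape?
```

Input: (1, 32, 448) -> head_dim = 448 // 8 = 56; after view: (1, 32, 8, 56) -> after transpose(1, 2): (1, 8, 32, 56) -> Output: (1, 8, 32, 56)

Answer: (1, 8, 32, 56)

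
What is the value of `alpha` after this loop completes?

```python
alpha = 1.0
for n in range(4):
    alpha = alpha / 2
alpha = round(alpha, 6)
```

Halving LR 4 times: 1 / 2^4
`alpha` takes the values: 1.0 → 0.5 → 0.25 → 0.125 → 0.0625

Answer: 0.0625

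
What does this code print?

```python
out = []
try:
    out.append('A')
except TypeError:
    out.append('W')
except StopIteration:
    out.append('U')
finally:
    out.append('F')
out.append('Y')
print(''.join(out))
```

Execution trace: 'A' (try body, no exception) → 'F' (finally) → 'Y' (after the try/except). Output: AFY

Answer: AFY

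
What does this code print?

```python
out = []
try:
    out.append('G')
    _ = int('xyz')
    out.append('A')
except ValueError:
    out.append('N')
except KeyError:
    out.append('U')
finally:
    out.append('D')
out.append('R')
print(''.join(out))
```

Execution trace: 'G' (try body) → 'N' (except ValueError) → 'D' (finally) → 'R' (after the try/except). Output: GNDR

Answer: GNDR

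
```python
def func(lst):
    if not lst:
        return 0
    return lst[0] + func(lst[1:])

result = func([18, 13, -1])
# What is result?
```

18 + 13 + (-1) + 0 = 30

Answer: 30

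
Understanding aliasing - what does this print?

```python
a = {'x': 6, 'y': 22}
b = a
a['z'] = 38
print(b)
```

Key concept: dict aliasing.
Step by step:
`a = {'x': 6, 'y': 22}` → a = {'x': 6, 'y': 22}
`b = a` → b = {'x': 6, 'y': 22} (same object as a)
`a['z'] = 38` → a = {'x': 6, 'y': 22, 'z': 38} (same object as b); b = {'x': 6, 'y': 22, 'z': 38} (same object as a)
`print(b)` → prints {'x': 6, 'y': 22, 'z': 38}

Answer: {'x': 6, 'y': 22, 'z': 38}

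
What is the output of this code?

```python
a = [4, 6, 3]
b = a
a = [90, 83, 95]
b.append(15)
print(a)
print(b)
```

Key concept: rebinding vs mutation: a is rebound to a new list, b still points at the original.
Step by step:
`a = [4, 6, 3]` → a = [4, 6, 3]
`b = a` → b = [4, 6, 3] (same object as a)
`a = [90, 83, 95]` → a = [90, 83, 95]
`b.append(15)` → b = [4, 6, 3, 15]
`print(a)` → prints [90, 83, 95]
`print(b)` → prints [4, 6, 3, 15]

Answer:
[90, 83, 95]
[4, 6, 3, 15]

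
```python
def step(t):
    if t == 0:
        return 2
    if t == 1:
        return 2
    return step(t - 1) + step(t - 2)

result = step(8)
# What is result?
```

Build up from base cases: step(0)=2, step(1)=2, step(2)=4, step(3)=6, step(4)=10, step(5)=16, step(6)=26, ..., step(8)=68

Answer: 68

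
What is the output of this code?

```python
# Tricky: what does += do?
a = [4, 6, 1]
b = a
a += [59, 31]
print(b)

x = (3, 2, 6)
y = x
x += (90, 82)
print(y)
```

Key concept: += behavior differs for mutable vs immutable.
Step by step:
`a = [4, 6, 1]` → a = [4, 6, 1]
`b = a` → b = [4, 6, 1] (same object as a)
`a += [59, 31]` → a = [4, 6, 1, 59, 31] (same object as b); b = [4, 6, 1, 59, 31] (same object as a)
`print(b)` → prints [4, 6, 1, 59, 31]
`x = (3, 2, 6)` → x = (3, 2, 6)
`y = x` → y = (3, 2, 6)
`x += (90, 82)` → x = (3, 2, 6, 90, 82)
`print(y)` → prints (3, 2, 6)

Answer:
[4, 6, 1, 59, 31]
(3, 2, 6)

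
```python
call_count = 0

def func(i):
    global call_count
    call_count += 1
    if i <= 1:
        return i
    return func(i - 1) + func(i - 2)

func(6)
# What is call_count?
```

Calls(i) = 1 + Calls(i-1) + Calls(i-2); Calls(0)=Calls(1)=1. For i=6 this gives 25.

Answer: 25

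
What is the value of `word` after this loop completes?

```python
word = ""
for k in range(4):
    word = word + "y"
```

Repeat 'y' 4 times
`word` takes the values: "" → "y" → "yy" → "yyy" → "yyyy"

Answer: "yyyy"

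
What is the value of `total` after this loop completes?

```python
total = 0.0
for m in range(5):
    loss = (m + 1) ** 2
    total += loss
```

Sum of squared losses 1² + 2² + ... + 5²
`total` takes the values: 0.0 → 1.0 → 5.0 → 14.0 → 30.0 → 55.0

Answer: 55.0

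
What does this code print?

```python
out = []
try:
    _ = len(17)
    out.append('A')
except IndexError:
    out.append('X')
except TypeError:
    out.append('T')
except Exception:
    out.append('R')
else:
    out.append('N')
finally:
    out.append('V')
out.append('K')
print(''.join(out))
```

Execution trace: 'T' (except TypeError) → 'V' (finally) → 'K' (after the try/except). Output: TVK

Answer: TVK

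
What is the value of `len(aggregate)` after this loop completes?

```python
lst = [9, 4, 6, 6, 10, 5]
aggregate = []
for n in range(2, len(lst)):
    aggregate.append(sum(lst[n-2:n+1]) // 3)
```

Number of 3-element averages
`aggregate` takes the values: [] → [6] → [6, 5] → [6, 5, 7] → [6, 5, 7, 7]
So `len(aggregate)` = 4

Answer: 4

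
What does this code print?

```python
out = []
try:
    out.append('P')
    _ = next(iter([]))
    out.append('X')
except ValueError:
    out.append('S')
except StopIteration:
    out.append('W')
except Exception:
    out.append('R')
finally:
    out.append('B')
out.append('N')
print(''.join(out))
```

Execution trace: 'P' (try body) → 'W' (except StopIteration) → 'B' (finally) → 'N' (after the try/except). Output: PWBN

Answer: PWBN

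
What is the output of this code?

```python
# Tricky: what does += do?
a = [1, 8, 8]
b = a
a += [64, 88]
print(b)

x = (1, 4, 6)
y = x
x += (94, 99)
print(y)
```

Key concept: += behavior differs for mutable vs immutable.
Step by step:
`a = [1, 8, 8]` → a = [1, 8, 8]
`b = a` → b = [1, 8, 8] (same object as a)
`a += [64, 88]` → a = [1, 8, 8, 64, 88] (same object as b); b = [1, 8, 8, 64, 88] (same object as a)
`print(b)` → prints [1, 8, 8, 64, 88]
`x = (1, 4, 6)` → x = (1, 4, 6)
`y = x` → y = (1, 4, 6)
`x += (94, 99)` → x = (1, 4, 6, 94, 99)
`print(y)` → prints (1, 4, 6)

Answer:
[1, 8, 8, 64, 88]
(1, 4, 6)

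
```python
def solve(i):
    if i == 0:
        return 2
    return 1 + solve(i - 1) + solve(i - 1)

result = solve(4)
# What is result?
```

solve(i) = 1 + 2·solve(i-1), solve(0)=2. Closed form: (2+1)·2^4 - 1 = 47.

Answer: 47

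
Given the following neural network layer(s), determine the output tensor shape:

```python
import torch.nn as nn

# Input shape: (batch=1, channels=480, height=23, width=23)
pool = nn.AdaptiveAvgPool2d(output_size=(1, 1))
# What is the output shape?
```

Input: (1, 480, 23, 23) -> Output: (1, 480, 1, 1)

Answer: (1, 480, 1, 1)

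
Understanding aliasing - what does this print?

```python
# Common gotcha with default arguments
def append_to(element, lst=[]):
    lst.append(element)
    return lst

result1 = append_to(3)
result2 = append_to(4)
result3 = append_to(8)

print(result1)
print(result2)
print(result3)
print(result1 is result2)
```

Key concept: mutable default argument gotcha.
Step by step:
`result1 = append_to(3)` → result1 = [3]
`result2 = append_to(4)` → result1 = [3, 4] (same object as result2); result2 = [3, 4] (same object as result1)
`result3 = append_to(8)` → result1 = [3, 4, 8] (same object as result2, result3); result2 = [3, 4, 8] (same object as result1, result3); result3 = [3, 4, 8] (same object as result1, result2)
`print(result1)` → prints [3, 4, 8]
`print(result2)` → prints [3, 4, 8]
`print(result3)` → prints [3, 4, 8]
`print(result1 is result2)` → prints True

Answer:
[3, 4, 8]
[3, 4, 8]
[3, 4, 8]
True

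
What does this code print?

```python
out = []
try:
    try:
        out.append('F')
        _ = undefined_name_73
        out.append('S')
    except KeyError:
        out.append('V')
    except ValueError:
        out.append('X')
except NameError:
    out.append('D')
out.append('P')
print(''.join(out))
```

Execution trace: 'F' (try body) → 'D' (outer except NameError) → 'P' (after the try/except). Output: FDP

Answer: FDP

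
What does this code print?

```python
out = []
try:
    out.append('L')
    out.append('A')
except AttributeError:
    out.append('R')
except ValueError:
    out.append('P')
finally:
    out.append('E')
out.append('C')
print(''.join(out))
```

Execution trace: 'L' (try body) → 'A' (try body, no exception) → 'E' (finally) → 'C' (after the try/except). Output: LAEC

Answer: LAEC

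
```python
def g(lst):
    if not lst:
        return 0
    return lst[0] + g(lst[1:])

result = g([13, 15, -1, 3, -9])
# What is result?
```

13 + 15 + (-1) + 3 + (-9) + 0 = 21

Answer: 21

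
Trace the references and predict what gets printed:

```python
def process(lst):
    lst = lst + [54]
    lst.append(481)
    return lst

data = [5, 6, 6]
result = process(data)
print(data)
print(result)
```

Key concept: rebinding parameter vs mutation.
Step by step:
`data = [5, 6, 6]` → data = [5, 6, 6]
`result = process(data)` → result = [5, 6, 6, 54, 481]
`print(data)` → prints [5, 6, 6]
`print(result)` → prints [5, 6, 6, 54, 481]

Answer:
[5, 6, 6]
[5, 6, 6, 54, 481]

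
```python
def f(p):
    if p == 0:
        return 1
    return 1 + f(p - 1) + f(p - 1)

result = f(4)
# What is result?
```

f(p) = 1 + 2·f(p-1), f(0)=1. Closed form: (1+1)·2^4 - 1 = 31.

Answer: 31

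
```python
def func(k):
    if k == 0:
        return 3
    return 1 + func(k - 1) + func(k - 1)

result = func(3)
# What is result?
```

func(k) = 1 + 2·func(k-1), func(0)=3. Closed form: (3+1)·2^3 - 1 = 31.

Answer: 31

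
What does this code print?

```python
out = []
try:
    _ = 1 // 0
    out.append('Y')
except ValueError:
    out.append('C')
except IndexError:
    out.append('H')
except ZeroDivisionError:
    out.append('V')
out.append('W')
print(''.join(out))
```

Execution trace: 'V' (except ZeroDivisionError) → 'W' (after the try/except). Output: VW

Answer: VW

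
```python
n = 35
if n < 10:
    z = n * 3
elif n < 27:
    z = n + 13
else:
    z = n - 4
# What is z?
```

Trace:
`n = 35` → n = 35
`if n < 10: ...` → n < 10 is False, n < 27 is False, take else branch → z = 31
So z = 31

Answer: 31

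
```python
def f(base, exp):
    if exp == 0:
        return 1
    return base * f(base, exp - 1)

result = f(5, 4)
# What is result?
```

f(5, 4) = 5 * 5 * 5 * 5 = 625

Answer: 625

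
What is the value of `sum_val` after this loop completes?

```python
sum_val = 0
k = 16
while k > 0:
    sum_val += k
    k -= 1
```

Sum 16 down to 1
`sum_val` takes the values: 0 → 16 → 31 → 45 → 58 → 70 → 81 → 91 → 100 → 108 → 115 → 121 → 126 → 130 → 133 → 135 → 136

Answer: 136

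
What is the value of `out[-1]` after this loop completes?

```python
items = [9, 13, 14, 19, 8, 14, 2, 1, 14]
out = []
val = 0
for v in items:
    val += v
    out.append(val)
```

Cumulative sum ends at 94
`out` takes the values: [] → [9] → [9, 22] → [9, 22, 36] → [9, 22, 36, 55] → [9, 22, 36, 55, 63] → [9, 22, 36, 55, 63, 77] → [9, 22, 36, 55, 63, 77, 79] → [9, 22, 36, 55, 63, 77, 79, 80] → [9, 22, 36, 55, 63, 77, 79, 80, 94]
So `out[-1]` = 94

Answer: 94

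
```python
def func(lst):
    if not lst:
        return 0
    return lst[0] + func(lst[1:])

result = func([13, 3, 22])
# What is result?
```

13 + 3 + 22 + 0 = 38

Answer: 38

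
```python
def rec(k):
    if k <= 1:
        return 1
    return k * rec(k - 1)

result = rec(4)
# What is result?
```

rec(4) = 4 * 3 * 2 * 1 = 24

Answer: 24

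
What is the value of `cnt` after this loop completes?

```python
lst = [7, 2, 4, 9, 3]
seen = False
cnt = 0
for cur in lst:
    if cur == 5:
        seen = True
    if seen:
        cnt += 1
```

Count elements after first 5 in [7, 2, 4, 9, 3]
`cnt` takes the values: 0

Answer: 0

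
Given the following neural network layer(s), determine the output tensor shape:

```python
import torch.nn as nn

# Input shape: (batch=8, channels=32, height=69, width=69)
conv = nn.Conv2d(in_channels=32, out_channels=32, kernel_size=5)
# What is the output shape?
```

Input: (8, 32, 69, 69) -> Output: (8, 32, 65, 65)

Answer: (8, 32, 65, 65)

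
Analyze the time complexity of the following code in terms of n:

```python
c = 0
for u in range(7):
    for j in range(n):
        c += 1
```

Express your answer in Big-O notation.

Each loop level contributes: 1 × n. Multiplying the contributions gives O(n).

Answer: O(n)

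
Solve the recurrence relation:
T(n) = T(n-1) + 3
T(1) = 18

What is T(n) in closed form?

Unrolling: T(n) = T(1) + 3·(n-1) = 18 + 3(n-1) = 3n + 15.

Answer: T(n) = 3n + 15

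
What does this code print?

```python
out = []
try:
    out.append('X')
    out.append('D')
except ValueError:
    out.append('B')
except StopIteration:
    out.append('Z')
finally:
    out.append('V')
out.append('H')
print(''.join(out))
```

Execution trace: 'X' (try body) → 'D' (try body, no exception) → 'V' (finally) → 'H' (after the try/except). Output: XDVH

Answer: XDVH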